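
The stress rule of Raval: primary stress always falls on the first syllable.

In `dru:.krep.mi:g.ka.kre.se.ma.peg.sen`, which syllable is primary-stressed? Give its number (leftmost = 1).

The word has 9 syllables; the first syllable is syllable 1 (dru:).
Primary stress: syllable 1 → ˈdru:.krep.mi:g.ka.kre.se.ma.peg.sen.

1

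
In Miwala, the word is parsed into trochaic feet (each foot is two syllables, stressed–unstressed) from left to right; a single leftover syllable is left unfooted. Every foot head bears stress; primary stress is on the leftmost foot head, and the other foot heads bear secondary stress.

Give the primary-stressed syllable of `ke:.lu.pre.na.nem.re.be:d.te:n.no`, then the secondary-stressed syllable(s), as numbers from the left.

primary 1, secondary 3, 5, 7

Parse left to right into trochaic (ˈσσ) feet: (ˈke:.lu) (ˈpre.na) (ˈnem.re) (ˈbe:d.te:n) no. Syllable 9 is left unfooted.
Foot heads (stressed positions): 1, 3, 5, 7.
End Rule Leftmost: primary stress on the leftmost head = syllable 1.
Secondary stress on 3, 5, 7: ˈke:.lu.ˌpre.na.ˌnem.re.ˌbe:d.te:n.no.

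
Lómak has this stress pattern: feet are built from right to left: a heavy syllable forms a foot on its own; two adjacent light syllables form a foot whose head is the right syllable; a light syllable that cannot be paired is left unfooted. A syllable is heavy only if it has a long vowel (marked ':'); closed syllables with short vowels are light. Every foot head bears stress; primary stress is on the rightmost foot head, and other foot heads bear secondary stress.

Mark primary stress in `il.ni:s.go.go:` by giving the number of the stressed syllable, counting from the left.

4

Weights: 1 il L, 2 ni:s H, 3 go L, 4 go: H.
Parse right to left (heavy = foot alone; LL = one foot; stranded L unfooted): il (ˈni:s) go (ˈgo:).
Foot heads: 2, 4.
Primary stress on the rightmost head = syllable 4.
Primary stress: syllable 4 → il.ni:s.go.ˈgo:.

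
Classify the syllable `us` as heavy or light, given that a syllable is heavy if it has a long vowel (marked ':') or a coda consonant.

heavy

`us`: short vowel, closed (coda /s/). Closed → heavy.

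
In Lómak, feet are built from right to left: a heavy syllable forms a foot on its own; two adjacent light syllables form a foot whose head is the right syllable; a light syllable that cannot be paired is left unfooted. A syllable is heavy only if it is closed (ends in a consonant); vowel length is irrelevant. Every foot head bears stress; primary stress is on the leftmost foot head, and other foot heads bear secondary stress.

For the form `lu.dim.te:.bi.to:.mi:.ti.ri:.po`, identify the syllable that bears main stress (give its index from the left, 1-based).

2

Weights: 1 lu L, 2 dim H, 3 te: L, 4 bi L, 5 to: L, 6 mi: L, 7 ti L, 8 ri: L, 9 po L.
Parse right to left (heavy = foot alone; LL = one foot; stranded L unfooted): lu (ˈdim) te: (bi.ˈto:) (mi:.ˈti) (ri:.ˈpo).
Foot heads: 2, 5, 7, 9.
Primary stress on the leftmost head = syllable 2.
Primary stress: syllable 2 → lu.ˈdim.te:.bi.to:.mi:.ti.ri:.po.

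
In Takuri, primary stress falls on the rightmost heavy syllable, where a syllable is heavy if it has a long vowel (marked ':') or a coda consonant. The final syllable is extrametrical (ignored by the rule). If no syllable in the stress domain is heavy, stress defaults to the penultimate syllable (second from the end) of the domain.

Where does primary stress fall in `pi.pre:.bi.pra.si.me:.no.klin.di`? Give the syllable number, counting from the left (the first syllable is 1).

8

The final syllable (9, di) is extrametrical; the stress domain is syllables 1–8.
Weights: 1 pi L, 2 pre: H, 3 bi L, 4 pra L, 5 si L, 6 me: H, 7 no L, 8 klin H.
Heavy syllables in the domain: 2, 6, 8. The rightmost is syllable 8 (klin).
Primary stress: syllable 8 → pi.pre:.bi.pra.si.me:.no.ˈklin.di.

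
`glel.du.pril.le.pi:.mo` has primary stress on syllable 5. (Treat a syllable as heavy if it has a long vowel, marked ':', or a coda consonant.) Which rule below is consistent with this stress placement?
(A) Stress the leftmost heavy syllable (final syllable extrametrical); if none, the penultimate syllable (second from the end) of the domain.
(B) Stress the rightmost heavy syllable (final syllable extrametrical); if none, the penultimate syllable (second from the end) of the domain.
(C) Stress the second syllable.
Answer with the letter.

B

Rule A → syllable 1 (observed: 5).
Rule B → syllable 5 ✓.
Rule C → syllable 2 (observed: 5).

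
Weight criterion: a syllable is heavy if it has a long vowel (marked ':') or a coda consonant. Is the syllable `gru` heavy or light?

`gru`: short vowel, open (no coda). Short vowel, open → light.

light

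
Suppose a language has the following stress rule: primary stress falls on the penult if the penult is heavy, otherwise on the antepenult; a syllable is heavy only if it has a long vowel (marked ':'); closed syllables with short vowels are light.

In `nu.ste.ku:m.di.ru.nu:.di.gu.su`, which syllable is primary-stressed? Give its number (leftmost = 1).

7

Weights: 7 di L, 8 gu L, 9 su L.
The penult (syllable 8, gu) is light, so stress falls on the antepenult (syllable 7, di).
Primary stress: syllable 7 → nu.ste.ku:m.di.ru.nu:.ˈdi.gu.su.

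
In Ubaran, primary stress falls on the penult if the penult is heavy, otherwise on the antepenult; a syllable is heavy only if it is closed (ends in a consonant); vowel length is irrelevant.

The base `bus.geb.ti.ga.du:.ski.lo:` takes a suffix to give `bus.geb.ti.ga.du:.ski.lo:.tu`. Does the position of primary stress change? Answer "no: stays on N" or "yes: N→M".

yes: 5→6

Base `bus.geb.ti.ga.du:.ski.lo:` (7 syllables):
  Weights: 5 du: L, 6 ski L, 7 lo: L.
  The penult (syllable 6, ski) is light, so stress falls on the antepenult (syllable 5, du:).
  → primary stress on syllable 5.
Suffixed `bus.geb.ti.ga.du:.ski.lo:.tu` (8 syllables):
  Weights: 6 ski L, 7 lo: L, 8 tu L.
  The penult (syllable 7, lo:) is light, so stress falls on the antepenult (syllable 6, ski).
  → primary stress on syllable 6.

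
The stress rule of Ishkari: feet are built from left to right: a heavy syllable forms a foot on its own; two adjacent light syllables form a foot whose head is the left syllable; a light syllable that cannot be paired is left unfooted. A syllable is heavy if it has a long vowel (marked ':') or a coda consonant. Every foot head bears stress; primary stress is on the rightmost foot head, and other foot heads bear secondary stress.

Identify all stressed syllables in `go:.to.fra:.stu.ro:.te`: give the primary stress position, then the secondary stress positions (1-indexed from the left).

primary 5, secondary 1, 3

Weights: 1 go: H, 2 to L, 3 fra: H, 4 stu L, 5 ro: H, 6 te L.
Parse left to right (heavy = foot alone; LL = one foot; stranded L unfooted): (ˈgo:) to (ˈfra:) stu (ˈro:) te.
Foot heads: 1, 3, 5.
Primary stress on the rightmost head = syllable 5.
Secondary stress on 1, 3: ˌgo:.to.ˌfra:.stu.ˈro:.te.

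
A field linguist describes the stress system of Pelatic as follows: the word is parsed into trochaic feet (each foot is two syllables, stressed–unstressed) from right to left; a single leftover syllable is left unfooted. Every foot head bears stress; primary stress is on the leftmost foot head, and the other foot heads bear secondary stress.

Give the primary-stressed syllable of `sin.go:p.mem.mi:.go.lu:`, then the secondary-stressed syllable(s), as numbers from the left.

Parse right to left into trochaic (ˈσσ) feet: (ˈsin.go:p) (ˈmem.mi:) (ˈgo.lu:).
Foot heads (stressed positions): 1, 3, 5.
End Rule Leftmost: primary stress on the leftmost head = syllable 1.
Secondary stress on 3, 5: ˈsin.go:p.ˌmem.mi:.ˌgo.lu:.

primary 1, secondary 3, 5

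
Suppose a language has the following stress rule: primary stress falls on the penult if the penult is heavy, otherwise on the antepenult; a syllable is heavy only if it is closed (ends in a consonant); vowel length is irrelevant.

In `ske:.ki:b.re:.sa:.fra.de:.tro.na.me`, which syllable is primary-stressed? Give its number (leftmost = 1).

7

Weights: 7 tro L, 8 na L, 9 me L.
The penult (syllable 8, na) is light, so stress falls on the antepenult (syllable 7, tro).
Primary stress: syllable 7 → ske:.ki:b.re:.sa:.fra.de:.ˈtro.na.me.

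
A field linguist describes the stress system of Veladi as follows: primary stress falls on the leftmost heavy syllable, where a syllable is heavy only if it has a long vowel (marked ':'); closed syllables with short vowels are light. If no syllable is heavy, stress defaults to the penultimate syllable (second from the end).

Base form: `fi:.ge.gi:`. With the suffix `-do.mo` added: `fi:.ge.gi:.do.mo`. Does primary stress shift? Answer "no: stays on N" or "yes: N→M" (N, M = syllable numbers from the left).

Base `fi:.ge.gi:` (3 syllables):
  Weights: 1 fi: H, 2 ge L, 3 gi: H.
  Heavy syllables in the domain: 1, 3. The leftmost is syllable 1 (fi:).
  → primary stress on syllable 1.
Suffixed `fi:.ge.gi:.do.mo` (5 syllables):
  Weights: 1 fi: H, 2 ge L, 3 gi: H, 4 do L, 5 mo L.
  Heavy syllables in the domain: 1, 3. The leftmost is syllable 1 (fi:).
  → primary stress on syllable 1.

no: stays on 1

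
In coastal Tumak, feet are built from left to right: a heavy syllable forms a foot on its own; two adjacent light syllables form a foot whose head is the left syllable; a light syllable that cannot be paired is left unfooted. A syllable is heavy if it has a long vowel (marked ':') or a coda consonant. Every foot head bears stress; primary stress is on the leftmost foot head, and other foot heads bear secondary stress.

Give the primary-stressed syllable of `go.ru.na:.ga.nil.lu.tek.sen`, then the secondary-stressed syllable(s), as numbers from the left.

Weights: 1 go L, 2 ru L, 3 na: H, 4 ga L, 5 nil H, 6 lu L, 7 tek H, 8 sen H.
Parse left to right (heavy = foot alone; LL = one foot; stranded L unfooted): (ˈgo.ru) (ˈna:) ga (ˈnil) lu (ˈtek) (ˈsen).
Foot heads: 1, 3, 5, 7, 8.
Primary stress on the leftmost head = syllable 1.
Secondary stress on 3, 5, 7, 8: ˈgo.ru.ˌna:.ga.ˌnil.lu.ˌtek.ˌsen.

primary 1, secondary 3, 5, 7, 8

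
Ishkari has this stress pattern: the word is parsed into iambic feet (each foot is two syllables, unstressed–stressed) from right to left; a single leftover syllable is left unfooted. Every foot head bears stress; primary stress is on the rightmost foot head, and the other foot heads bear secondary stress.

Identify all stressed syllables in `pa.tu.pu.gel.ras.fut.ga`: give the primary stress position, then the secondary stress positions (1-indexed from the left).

Parse right to left into iambic (σˈσ) feet: pa (tu.ˈpu) (gel.ˈras) (fut.ˈga). Syllable 1 is left unfooted.
Foot heads (stressed positions): 3, 5, 7.
End Rule Rightmost: primary stress on the rightmost head = syllable 7.
Secondary stress on 3, 5: pa.tu.ˌpu.gel.ˌras.fut.ˈga.

primary 7, secondary 3, 5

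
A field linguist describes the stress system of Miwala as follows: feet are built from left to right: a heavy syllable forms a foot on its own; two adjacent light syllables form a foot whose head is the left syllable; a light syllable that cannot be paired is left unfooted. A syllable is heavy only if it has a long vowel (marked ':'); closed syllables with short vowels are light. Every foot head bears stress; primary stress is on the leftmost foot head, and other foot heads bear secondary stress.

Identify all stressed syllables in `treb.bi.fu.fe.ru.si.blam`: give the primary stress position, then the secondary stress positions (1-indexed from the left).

primary 1, secondary 3, 5

Weights: 1 treb L, 2 bi L, 3 fu L, 4 fe L, 5 ru L, 6 si L, 7 blam L.
Parse left to right (heavy = foot alone; LL = one foot; stranded L unfooted): (ˈtreb.bi) (ˈfu.fe) (ˈru.si) blam.
Foot heads: 1, 3, 5.
Primary stress on the leftmost head = syllable 1.
Secondary stress on 3, 5: ˈtreb.bi.ˌfu.fe.ˌru.si.blam.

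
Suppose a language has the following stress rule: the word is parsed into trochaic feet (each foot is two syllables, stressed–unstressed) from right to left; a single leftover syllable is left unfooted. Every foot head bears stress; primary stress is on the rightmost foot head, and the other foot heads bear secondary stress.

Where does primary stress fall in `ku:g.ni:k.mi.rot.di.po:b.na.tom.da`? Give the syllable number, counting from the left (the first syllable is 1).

Parse right to left into trochaic (ˈσσ) feet: ku:g (ˈni:k.mi) (ˈrot.di) (ˈpo:b.na) (ˈtom.da). Syllable 1 is left unfooted.
Foot heads (stressed positions): 2, 4, 6, 8.
End Rule Rightmost: primary stress on the rightmost head = syllable 8.
Primary stress: syllable 8 → ku:g.ni:k.mi.rot.di.po:b.na.ˈtom.da.

8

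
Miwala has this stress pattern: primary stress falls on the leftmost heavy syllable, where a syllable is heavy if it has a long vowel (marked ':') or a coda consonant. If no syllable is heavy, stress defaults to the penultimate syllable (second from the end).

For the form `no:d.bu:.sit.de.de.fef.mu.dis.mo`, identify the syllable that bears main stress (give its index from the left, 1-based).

1

Weights: 1 no:d H, 2 bu: H, 3 sit H, 4 de L, 5 de L, 6 fef H, 7 mu L, 8 dis H, 9 mo L.
Heavy syllables in the domain: 1, 2, 3, 6, 8. The leftmost is syllable 1 (no:d).
Primary stress: syllable 1 → ˈno:d.bu:.sit.de.de.fef.mu.dis.mo.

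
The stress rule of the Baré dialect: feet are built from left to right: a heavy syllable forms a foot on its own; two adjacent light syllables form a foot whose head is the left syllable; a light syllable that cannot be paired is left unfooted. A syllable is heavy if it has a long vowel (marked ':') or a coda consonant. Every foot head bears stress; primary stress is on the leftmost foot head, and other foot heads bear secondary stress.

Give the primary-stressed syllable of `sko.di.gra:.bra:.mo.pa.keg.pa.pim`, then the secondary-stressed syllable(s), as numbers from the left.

primary 1, secondary 3, 4, 5, 7, 9

Weights: 1 sko L, 2 di L, 3 gra: H, 4 bra: H, 5 mo L, 6 pa L, 7 keg H, 8 pa L, 9 pim H.
Parse left to right (heavy = foot alone; LL = one foot; stranded L unfooted): (ˈsko.di) (ˈgra:) (ˈbra:) (ˈmo.pa) (ˈkeg) pa (ˈpim).
Foot heads: 1, 3, 4, 5, 7, 9.
Primary stress on the leftmost head = syllable 1.
Secondary stress on 3, 4, 5, 7, 9: ˈsko.di.ˌgra:.ˌbra:.ˌmo.pa.ˌkeg.pa.ˌpim.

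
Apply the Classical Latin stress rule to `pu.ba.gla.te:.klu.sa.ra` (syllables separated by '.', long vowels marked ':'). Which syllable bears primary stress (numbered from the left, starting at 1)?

5

Classical Latin: stress the penult if heavy (long vowel or closed), else the antepenult.
Weights: 5 klu L, 6 sa L, 7 ra L.
The penult (syllable 6, sa) is light, so stress falls on the antepenult (syllable 5, klu).
Stress on syllable 5: pu.ba.gla.te:.ˈklu.sa.ra.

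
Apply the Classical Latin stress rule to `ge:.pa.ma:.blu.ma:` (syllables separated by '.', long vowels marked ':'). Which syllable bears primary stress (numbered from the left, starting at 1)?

Classical Latin: stress the penult if heavy (long vowel or closed), else the antepenult.
Weights: 3 ma: H, 4 blu L, 5 ma: H.
The penult (syllable 4, blu) is light, so stress falls on the antepenult (syllable 3, ma:).
Stress on syllable 3: ge:.pa.ˈma:.blu.ma:.

3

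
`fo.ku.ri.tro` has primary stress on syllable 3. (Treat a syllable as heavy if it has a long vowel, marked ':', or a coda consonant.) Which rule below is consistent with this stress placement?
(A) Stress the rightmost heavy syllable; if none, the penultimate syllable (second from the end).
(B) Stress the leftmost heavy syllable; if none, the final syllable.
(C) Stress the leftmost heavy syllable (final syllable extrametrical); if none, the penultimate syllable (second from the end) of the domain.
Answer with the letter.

A

Rule A → syllable 3 ✓.
Rule B → syllable 4 (observed: 3).
Rule C → syllable 2 (observed: 3).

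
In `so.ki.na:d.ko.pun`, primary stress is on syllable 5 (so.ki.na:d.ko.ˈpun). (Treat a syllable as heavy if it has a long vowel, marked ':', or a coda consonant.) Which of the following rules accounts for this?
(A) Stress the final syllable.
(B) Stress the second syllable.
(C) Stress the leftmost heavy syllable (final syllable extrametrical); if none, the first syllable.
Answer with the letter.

A

Rule A → syllable 5 ✓.
Rule B → syllable 2 (observed: 5).
Rule C → syllable 3 (observed: 5).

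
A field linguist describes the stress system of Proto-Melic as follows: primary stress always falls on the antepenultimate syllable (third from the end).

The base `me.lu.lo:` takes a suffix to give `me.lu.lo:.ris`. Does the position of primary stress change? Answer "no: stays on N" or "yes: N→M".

Base `me.lu.lo:` (3 syllables):
  The word has 3 syllables; the antepenultimate syllable (third from the end) is syllable 1 (me).
  → primary stress on syllable 1.
Suffixed `me.lu.lo:.ris` (4 syllables):
  The word has 4 syllables; the antepenultimate syllable (third from the end) is syllable 2 (lu).
  → primary stress on syllable 2.

yes: 1→2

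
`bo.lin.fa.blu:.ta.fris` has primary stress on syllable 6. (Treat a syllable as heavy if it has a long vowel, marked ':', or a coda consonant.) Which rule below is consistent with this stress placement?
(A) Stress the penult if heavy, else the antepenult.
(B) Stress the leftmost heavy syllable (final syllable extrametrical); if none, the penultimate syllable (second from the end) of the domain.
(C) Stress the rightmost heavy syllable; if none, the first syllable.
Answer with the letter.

C

Rule A → syllable 4 (observed: 6).
Rule B → syllable 2 (observed: 6).
Rule C → syllable 6 ✓.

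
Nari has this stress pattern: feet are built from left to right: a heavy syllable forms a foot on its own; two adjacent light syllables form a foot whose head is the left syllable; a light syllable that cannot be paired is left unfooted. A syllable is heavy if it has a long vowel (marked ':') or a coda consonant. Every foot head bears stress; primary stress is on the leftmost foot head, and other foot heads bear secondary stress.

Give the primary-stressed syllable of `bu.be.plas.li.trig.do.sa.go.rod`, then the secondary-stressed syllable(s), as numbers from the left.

Weights: 1 bu L, 2 be L, 3 plas H, 4 li L, 5 trig H, 6 do L, 7 sa L, 8 go L, 9 rod H.
Parse left to right (heavy = foot alone; LL = one foot; stranded L unfooted): (ˈbu.be) (ˈplas) li (ˈtrig) (ˈdo.sa) go (ˈrod).
Foot heads: 1, 3, 5, 6, 9.
Primary stress on the leftmost head = syllable 1.
Secondary stress on 3, 5, 6, 9: ˈbu.be.ˌplas.li.ˌtrig.ˌdo.sa.go.ˌrod.

primary 1, secondary 3, 5, 6, 9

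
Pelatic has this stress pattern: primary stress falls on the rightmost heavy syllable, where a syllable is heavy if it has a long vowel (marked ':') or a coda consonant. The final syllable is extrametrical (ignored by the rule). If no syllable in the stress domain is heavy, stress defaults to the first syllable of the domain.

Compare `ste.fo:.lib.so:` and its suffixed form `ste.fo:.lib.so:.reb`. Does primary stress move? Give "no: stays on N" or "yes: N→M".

Base `ste.fo:.lib.so:` (4 syllables):
  The final syllable (4, so:) is extrametrical; the stress domain is syllables 1–3.
  Weights: 1 ste L, 2 fo: H, 3 lib H.
  Heavy syllables in the domain: 2, 3. The rightmost is syllable 3 (lib).
  → primary stress on syllable 3.
Suffixed `ste.fo:.lib.so:.reb` (5 syllables):
  The final syllable (5, reb) is extrametrical; the stress domain is syllables 1–4.
  Weights: 1 ste L, 2 fo: H, 3 lib H, 4 so: H.
  Heavy syllables in the domain: 2, 3, 4. The rightmost is syllable 4 (so:).
  → primary stress on syllable 4.

yes: 3→4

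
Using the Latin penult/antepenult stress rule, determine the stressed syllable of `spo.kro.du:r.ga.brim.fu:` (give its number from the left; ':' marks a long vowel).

Classical Latin: stress the penult if heavy (long vowel or closed), else the antepenult.
Weights: 4 ga L, 5 brim H, 6 fu: H.
The penult (syllable 5, brim) is heavy, so it takes stress.
Stress on syllable 5: spo.kro.du:r.ga.ˈbrim.fu:.

5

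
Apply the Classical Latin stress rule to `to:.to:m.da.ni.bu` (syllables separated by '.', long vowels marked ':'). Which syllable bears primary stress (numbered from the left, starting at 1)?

Classical Latin: stress the penult if heavy (long vowel or closed), else the antepenult.
Weights: 3 da L, 4 ni L, 5 bu L.
The penult (syllable 4, ni) is light, so stress falls on the antepenult (syllable 3, da).
Stress on syllable 3: to:.to:m.ˈda.ni.bu.

3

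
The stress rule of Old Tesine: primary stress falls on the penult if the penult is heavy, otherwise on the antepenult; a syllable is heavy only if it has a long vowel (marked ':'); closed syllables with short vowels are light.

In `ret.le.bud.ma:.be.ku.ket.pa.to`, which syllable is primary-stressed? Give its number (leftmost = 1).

Weights: 7 ket L, 8 pa L, 9 to L.
The penult (syllable 8, pa) is light, so stress falls on the antepenult (syllable 7, ket).
Primary stress: syllable 7 → ret.le.bud.ma:.be.ku.ˈket.pa.to.

7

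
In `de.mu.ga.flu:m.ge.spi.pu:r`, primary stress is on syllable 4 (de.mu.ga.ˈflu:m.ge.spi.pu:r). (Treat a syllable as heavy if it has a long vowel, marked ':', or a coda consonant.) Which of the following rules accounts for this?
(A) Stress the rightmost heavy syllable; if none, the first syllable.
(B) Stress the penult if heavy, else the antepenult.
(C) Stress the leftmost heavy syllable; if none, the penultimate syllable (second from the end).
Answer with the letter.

Rule A → syllable 7 (observed: 4).
Rule B → syllable 5 (observed: 4).
Rule C → syllable 4 ✓.

C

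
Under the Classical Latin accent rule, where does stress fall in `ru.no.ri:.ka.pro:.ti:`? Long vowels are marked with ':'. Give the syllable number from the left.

Classical Latin: stress the penult if heavy (long vowel or closed), else the antepenult.
Weights: 4 ka L, 5 pro: H, 6 ti: H.
The penult (syllable 5, pro:) is heavy, so it takes stress.
Stress on syllable 5: ru.no.ri:.ka.ˈpro:.ti:.

5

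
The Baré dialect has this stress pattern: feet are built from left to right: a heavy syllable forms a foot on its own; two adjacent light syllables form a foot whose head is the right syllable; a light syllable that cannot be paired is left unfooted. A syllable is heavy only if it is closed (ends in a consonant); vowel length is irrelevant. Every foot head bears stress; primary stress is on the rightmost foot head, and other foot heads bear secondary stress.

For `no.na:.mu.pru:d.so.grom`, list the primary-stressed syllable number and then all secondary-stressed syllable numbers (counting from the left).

Weights: 1 no L, 2 na: L, 3 mu L, 4 pru:d H, 5 so L, 6 grom H.
Parse left to right (heavy = foot alone; LL = one foot; stranded L unfooted): (no.ˈna:) mu (ˈpru:d) so (ˈgrom).
Foot heads: 2, 4, 6.
Primary stress on the rightmost head = syllable 6.
Secondary stress on 2, 4: no.ˌna:.mu.ˌpru:d.so.ˈgrom.

primary 6, secondary 2, 4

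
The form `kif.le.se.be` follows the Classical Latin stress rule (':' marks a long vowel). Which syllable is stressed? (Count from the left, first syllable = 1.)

2

Classical Latin: stress the penult if heavy (long vowel or closed), else the antepenult.
Weights: 2 le L, 3 se L, 4 be L.
The penult (syllable 3, se) is light, so stress falls on the antepenult (syllable 2, le).
Stress on syllable 2: kif.ˈle.se.be.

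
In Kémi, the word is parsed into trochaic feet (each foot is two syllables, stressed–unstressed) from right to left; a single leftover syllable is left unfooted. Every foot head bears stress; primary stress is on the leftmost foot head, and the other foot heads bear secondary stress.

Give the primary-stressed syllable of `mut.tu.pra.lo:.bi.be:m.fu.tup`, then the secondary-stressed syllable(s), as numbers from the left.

Parse right to left into trochaic (ˈσσ) feet: (ˈmut.tu) (ˈpra.lo:) (ˈbi.be:m) (ˈfu.tup).
Foot heads (stressed positions): 1, 3, 5, 7.
End Rule Leftmost: primary stress on the leftmost head = syllable 1.
Secondary stress on 3, 5, 7: ˈmut.tu.ˌpra.lo:.ˌbi.be:m.ˌfu.tup.

primary 1, secondary 3, 5, 7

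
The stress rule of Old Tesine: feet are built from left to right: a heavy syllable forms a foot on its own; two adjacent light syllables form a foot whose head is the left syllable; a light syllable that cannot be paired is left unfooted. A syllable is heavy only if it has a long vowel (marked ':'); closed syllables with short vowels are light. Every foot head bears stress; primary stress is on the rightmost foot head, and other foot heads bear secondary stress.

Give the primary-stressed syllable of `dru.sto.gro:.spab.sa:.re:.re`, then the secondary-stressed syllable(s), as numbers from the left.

primary 6, secondary 1, 3, 5

Weights: 1 dru L, 2 sto L, 3 gro: H, 4 spab L, 5 sa: H, 6 re: H, 7 re L.
Parse left to right (heavy = foot alone; LL = one foot; stranded L unfooted): (ˈdru.sto) (ˈgro:) spab (ˈsa:) (ˈre:) re.
Foot heads: 1, 3, 5, 6.
Primary stress on the rightmost head = syllable 6.
Secondary stress on 1, 3, 5: ˌdru.sto.ˌgro:.spab.ˌsa:.ˈre:.re.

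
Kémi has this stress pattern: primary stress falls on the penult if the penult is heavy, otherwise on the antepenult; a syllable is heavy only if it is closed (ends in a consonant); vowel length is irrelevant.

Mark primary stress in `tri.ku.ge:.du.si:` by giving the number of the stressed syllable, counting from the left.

Weights: 3 ge: L, 4 du L, 5 si: L.
The penult (syllable 4, du) is light, so stress falls on the antepenult (syllable 3, ge:).
Primary stress: syllable 3 → tri.ku.ˈge:.du.si:.

3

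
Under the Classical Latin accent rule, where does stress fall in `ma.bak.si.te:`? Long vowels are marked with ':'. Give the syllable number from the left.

2

Classical Latin: stress the penult if heavy (long vowel or closed), else the antepenult.
Weights: 2 bak H, 3 si L, 4 te: H.
The penult (syllable 3, si) is light, so stress falls on the antepenult (syllable 2, bak).
Stress on syllable 2: ma.ˈbak.si.te:.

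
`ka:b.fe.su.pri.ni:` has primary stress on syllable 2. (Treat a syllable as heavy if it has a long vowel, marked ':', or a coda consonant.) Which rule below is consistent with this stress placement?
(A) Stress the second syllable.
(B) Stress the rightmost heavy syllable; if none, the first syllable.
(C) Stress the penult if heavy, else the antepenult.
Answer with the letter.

A

Rule A → syllable 2 ✓.
Rule B → syllable 5 (observed: 2).
Rule C → syllable 3 (observed: 2).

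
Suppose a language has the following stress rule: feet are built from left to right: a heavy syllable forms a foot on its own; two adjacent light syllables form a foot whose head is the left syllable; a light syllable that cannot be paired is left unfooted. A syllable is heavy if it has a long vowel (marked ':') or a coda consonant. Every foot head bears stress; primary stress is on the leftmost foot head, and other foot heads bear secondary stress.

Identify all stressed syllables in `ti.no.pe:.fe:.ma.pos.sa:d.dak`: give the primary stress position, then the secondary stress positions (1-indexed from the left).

primary 1, secondary 3, 4, 6, 7, 8

Weights: 1 ti L, 2 no L, 3 pe: H, 4 fe: H, 5 ma L, 6 pos H, 7 sa:d H, 8 dak H.
Parse left to right (heavy = foot alone; LL = one foot; stranded L unfooted): (ˈti.no) (ˈpe:) (ˈfe:) ma (ˈpos) (ˈsa:d) (ˈdak).
Foot heads: 1, 3, 4, 6, 7, 8.
Primary stress on the leftmost head = syllable 1.
Secondary stress on 3, 4, 6, 7, 8: ˈti.no.ˌpe:.ˌfe:.ma.ˌpos.ˌsa:d.ˌdak.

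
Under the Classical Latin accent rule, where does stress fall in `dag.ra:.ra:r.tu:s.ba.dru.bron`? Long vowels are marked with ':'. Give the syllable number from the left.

Classical Latin: stress the penult if heavy (long vowel or closed), else the antepenult.
Weights: 5 ba L, 6 dru L, 7 bron H.
The penult (syllable 6, dru) is light, so stress falls on the antepenult (syllable 5, ba).
Stress on syllable 5: dag.ra:.ra:r.tu:s.ˈba.dru.bron.

5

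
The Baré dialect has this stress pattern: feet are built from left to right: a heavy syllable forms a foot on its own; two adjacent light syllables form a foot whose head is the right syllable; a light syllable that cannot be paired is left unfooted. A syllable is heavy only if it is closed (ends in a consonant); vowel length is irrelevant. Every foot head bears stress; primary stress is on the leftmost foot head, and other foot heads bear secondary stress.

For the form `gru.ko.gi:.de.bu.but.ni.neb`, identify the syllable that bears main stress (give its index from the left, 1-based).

Weights: 1 gru L, 2 ko L, 3 gi: L, 4 de L, 5 bu L, 6 but H, 7 ni L, 8 neb H.
Parse left to right (heavy = foot alone; LL = one foot; stranded L unfooted): (gru.ˈko) (gi:.ˈde) bu (ˈbut) ni (ˈneb).
Foot heads: 2, 4, 6, 8.
Primary stress on the leftmost head = syllable 2.
Primary stress: syllable 2 → gru.ˈko.gi:.de.bu.but.ni.neb.

2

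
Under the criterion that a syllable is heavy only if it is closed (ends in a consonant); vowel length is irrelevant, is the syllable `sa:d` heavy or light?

`sa:d`: long vowel, closed (coda /d/). Closed (coda /d/) → heavy.

heavy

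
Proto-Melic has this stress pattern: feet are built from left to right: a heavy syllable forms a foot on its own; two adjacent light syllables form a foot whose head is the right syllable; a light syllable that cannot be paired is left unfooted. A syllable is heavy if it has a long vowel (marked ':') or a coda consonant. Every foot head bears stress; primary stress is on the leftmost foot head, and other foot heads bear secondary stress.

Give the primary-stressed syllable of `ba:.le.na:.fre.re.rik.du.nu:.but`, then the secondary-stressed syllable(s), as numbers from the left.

Weights: 1 ba: H, 2 le L, 3 na: H, 4 fre L, 5 re L, 6 rik H, 7 du L, 8 nu: H, 9 but H.
Parse left to right (heavy = foot alone; LL = one foot; stranded L unfooted): (ˈba:) le (ˈna:) (fre.ˈre) (ˈrik) du (ˈnu:) (ˈbut).
Foot heads: 1, 3, 5, 6, 8, 9.
Primary stress on the leftmost head = syllable 1.
Secondary stress on 3, 5, 6, 8, 9: ˈba:.le.ˌna:.fre.ˌre.ˌrik.du.ˌnu:.ˌbut.

primary 1, secondary 3, 5, 6, 8, 9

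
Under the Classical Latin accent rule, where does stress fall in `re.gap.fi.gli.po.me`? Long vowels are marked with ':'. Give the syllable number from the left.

Classical Latin: stress the penult if heavy (long vowel or closed), else the antepenult.
Weights: 4 gli L, 5 po L, 6 me L.
The penult (syllable 5, po) is light, so stress falls on the antepenult (syllable 4, gli).
Stress on syllable 4: re.gap.fi.ˈgli.po.me.

4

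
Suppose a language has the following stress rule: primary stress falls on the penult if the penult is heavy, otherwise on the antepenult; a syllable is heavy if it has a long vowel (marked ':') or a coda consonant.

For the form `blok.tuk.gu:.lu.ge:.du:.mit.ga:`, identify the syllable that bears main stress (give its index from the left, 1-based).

7

Weights: 6 du: H, 7 mit H, 8 ga: H.
The penult (syllable 7, mit) is heavy, so it takes stress.
Primary stress: syllable 7 → blok.tuk.gu:.lu.ge:.du:.ˈmit.ga:.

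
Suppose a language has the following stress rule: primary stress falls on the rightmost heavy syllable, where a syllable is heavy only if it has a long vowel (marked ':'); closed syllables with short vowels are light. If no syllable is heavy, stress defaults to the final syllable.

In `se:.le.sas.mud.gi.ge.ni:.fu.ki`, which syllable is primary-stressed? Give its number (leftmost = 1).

7

Weights: 1 se: H, 2 le L, 3 sas L, 4 mud L, 5 gi L, 6 ge L, 7 ni: H, 8 fu L, 9 ki L.
Heavy syllables in the domain: 1, 7. The rightmost is syllable 7 (ni:).
Primary stress: syllable 7 → se:.le.sas.mud.gi.ge.ˈni:.fu.ki.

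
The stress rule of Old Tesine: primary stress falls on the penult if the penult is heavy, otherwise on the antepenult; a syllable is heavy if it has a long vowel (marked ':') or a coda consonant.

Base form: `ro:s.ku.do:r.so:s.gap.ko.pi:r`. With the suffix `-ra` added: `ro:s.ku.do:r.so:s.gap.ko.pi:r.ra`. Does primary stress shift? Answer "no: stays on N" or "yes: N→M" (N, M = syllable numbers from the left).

yes: 5→7

Base `ro:s.ku.do:r.so:s.gap.ko.pi:r` (7 syllables):
  Weights: 5 gap H, 6 ko L, 7 pi:r H.
  The penult (syllable 6, ko) is light, so stress falls on the antepenult (syllable 5, gap).
  → primary stress on syllable 5.
Suffixed `ro:s.ku.do:r.so:s.gap.ko.pi:r.ra` (8 syllables):
  Weights: 6 ko L, 7 pi:r H, 8 ra L.
  The penult (syllable 7, pi:r) is heavy, so it takes stress.
  → primary stress on syllable 7.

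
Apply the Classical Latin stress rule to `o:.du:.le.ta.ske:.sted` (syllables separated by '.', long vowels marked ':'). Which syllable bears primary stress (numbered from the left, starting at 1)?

Classical Latin: stress the penult if heavy (long vowel or closed), else the antepenult.
Weights: 4 ta L, 5 ske: H, 6 sted H.
The penult (syllable 5, ske:) is heavy, so it takes stress.
Stress on syllable 5: o:.du:.le.ta.ˈske:.sted.

5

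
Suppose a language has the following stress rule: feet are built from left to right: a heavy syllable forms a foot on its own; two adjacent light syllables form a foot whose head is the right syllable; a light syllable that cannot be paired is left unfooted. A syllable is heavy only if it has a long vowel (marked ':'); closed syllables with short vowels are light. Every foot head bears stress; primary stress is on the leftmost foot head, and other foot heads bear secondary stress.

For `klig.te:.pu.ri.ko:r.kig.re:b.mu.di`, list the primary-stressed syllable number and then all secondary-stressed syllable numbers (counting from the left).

primary 2, secondary 4, 5, 7, 9

Weights: 1 klig L, 2 te: H, 3 pu L, 4 ri L, 5 ko:r H, 6 kig L, 7 re:b H, 8 mu L, 9 di L.
Parse left to right (heavy = foot alone; LL = one foot; stranded L unfooted): klig (ˈte:) (pu.ˈri) (ˈko:r) kig (ˈre:b) (mu.ˈdi).
Foot heads: 2, 4, 5, 7, 9.
Primary stress on the leftmost head = syllable 2.
Secondary stress on 4, 5, 7, 9: klig.ˈte:.pu.ˌri.ˌko:r.kig.ˌre:b.mu.ˌdi.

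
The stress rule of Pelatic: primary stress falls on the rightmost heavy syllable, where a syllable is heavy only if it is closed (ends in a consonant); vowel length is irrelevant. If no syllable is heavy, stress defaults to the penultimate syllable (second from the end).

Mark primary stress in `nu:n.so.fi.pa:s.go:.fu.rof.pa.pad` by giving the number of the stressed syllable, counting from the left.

9

Weights: 1 nu:n H, 2 so L, 3 fi L, 4 pa:s H, 5 go: L, 6 fu L, 7 rof H, 8 pa L, 9 pad H.
Heavy syllables in the domain: 1, 4, 7, 9. The rightmost is syllable 9 (pad).
Primary stress: syllable 9 → nu:n.so.fi.pa:s.go:.fu.rof.pa.ˈpad.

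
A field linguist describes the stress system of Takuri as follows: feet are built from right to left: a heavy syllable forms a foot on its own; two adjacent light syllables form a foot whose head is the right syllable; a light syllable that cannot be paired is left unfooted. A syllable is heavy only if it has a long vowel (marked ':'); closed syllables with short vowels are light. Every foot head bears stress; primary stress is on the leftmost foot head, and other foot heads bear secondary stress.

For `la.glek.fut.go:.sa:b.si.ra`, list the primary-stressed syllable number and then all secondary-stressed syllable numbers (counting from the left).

primary 3, secondary 4, 5, 7

Weights: 1 la L, 2 glek L, 3 fut L, 4 go: H, 5 sa:b H, 6 si L, 7 ra L.
Parse right to left (heavy = foot alone; LL = one foot; stranded L unfooted): la (glek.ˈfut) (ˈgo:) (ˈsa:b) (si.ˈra).
Foot heads: 3, 4, 5, 7.
Primary stress on the leftmost head = syllable 3.
Secondary stress on 4, 5, 7: la.glek.ˈfut.ˌgo:.ˌsa:b.si.ˌra.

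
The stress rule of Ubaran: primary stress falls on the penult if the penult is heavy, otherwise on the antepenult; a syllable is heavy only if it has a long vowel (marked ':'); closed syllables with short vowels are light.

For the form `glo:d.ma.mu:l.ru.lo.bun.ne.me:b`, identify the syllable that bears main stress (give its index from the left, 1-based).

Weights: 6 bun L, 7 ne L, 8 me:b H.
The penult (syllable 7, ne) is light, so stress falls on the antepenult (syllable 6, bun).
Primary stress: syllable 6 → glo:d.ma.mu:l.ru.lo.ˈbun.ne.me:b.

6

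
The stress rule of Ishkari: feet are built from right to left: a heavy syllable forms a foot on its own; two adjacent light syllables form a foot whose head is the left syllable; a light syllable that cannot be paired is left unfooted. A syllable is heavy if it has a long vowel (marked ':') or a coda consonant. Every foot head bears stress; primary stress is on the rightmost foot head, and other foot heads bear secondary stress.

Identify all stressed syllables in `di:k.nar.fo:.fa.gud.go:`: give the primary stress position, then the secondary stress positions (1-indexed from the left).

Weights: 1 di:k H, 2 nar H, 3 fo: H, 4 fa L, 5 gud H, 6 go: H.
Parse right to left (heavy = foot alone; LL = one foot; stranded L unfooted): (ˈdi:k) (ˈnar) (ˈfo:) fa (ˈgud) (ˈgo:).
Foot heads: 1, 2, 3, 5, 6.
Primary stress on the rightmost head = syllable 6.
Secondary stress on 1, 2, 3, 5: ˌdi:k.ˌnar.ˌfo:.fa.ˌgud.ˈgo:.

primary 6, secondary 1, 2, 3, 5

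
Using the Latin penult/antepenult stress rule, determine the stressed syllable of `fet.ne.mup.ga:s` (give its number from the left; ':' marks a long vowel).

Classical Latin: stress the penult if heavy (long vowel or closed), else the antepenult.
Weights: 2 ne L, 3 mup H, 4 ga:s H.
The penult (syllable 3, mup) is heavy, so it takes stress.
Stress on syllable 3: fet.ne.ˈmup.ga:s.

3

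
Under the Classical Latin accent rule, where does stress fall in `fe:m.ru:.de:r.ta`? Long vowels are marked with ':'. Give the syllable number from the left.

3

Classical Latin: stress the penult if heavy (long vowel or closed), else the antepenult.
Weights: 2 ru: H, 3 de:r H, 4 ta L.
The penult (syllable 3, de:r) is heavy, so it takes stress.
Stress on syllable 3: fe:m.ru:.ˈde:r.ta.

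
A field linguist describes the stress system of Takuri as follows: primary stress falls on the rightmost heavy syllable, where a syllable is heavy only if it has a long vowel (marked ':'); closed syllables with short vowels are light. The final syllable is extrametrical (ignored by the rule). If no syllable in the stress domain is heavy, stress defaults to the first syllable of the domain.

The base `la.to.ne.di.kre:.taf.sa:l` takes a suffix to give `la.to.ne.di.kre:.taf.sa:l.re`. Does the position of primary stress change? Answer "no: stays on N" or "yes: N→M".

Base `la.to.ne.di.kre:.taf.sa:l` (7 syllables):
  The final syllable (7, sa:l) is extrametrical; the stress domain is syllables 1–6.
  Weights: 1 la L, 2 to L, 3 ne L, 4 di L, 5 kre: H, 6 taf L.
  Heavy syllables in the domain: 5. The rightmost is syllable 5 (kre:).
  → primary stress on syllable 5.
Suffixed `la.to.ne.di.kre:.taf.sa:l.re` (8 syllables):
  The final syllable (8, re) is extrametrical; the stress domain is syllables 1–7.
  Weights: 1 la L, 2 to L, 3 ne L, 4 di L, 5 kre: H, 6 taf L, 7 sa:l H.
  Heavy syllables in the domain: 5, 7. The rightmost is syllable 7 (sa:l).
  → primary stress on syllable 7.

yes: 5→7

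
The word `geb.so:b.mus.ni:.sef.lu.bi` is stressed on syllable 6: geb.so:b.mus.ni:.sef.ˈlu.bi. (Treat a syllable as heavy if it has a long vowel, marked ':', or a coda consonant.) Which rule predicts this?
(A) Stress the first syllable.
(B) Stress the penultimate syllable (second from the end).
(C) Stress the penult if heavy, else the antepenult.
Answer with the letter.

Rule A → syllable 1 (observed: 6).
Rule B → syllable 6 ✓.
Rule C → syllable 5 (observed: 6).

B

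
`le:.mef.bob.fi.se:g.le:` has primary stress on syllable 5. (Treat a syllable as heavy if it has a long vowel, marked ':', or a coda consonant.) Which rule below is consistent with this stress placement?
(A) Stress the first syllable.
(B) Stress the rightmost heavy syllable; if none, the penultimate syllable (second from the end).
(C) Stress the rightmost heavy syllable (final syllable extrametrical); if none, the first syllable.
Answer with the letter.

Rule A → syllable 1 (observed: 5).
Rule B → syllable 6 (observed: 5).
Rule C → syllable 5 ✓.

C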